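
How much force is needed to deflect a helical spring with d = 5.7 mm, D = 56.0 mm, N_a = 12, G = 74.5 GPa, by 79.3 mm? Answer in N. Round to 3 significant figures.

k = Gd⁴/(8D³N_a) = (74.5×10³)(5.7⁴)/(8·56.0³·12) = 4.6647 N/mm
F = k·δ = 4.6647 × 79.3 = 369.91 N

370 N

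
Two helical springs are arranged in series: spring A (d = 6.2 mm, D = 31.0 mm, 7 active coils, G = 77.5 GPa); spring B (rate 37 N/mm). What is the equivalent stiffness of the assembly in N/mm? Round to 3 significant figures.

k_A = Gd⁴/(8D³N_a) = (77.5×10³)(6.2⁴)/(8·31.0³·7) = 68.643 N/mm
Series: 1/k_eq = 1/68.643 + 1/37 = 0.041595; k_eq = 24.041 N/mm

24.0 N/mm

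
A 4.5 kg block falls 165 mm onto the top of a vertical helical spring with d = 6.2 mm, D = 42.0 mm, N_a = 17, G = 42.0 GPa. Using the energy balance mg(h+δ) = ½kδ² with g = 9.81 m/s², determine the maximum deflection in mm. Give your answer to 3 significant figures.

56.3 mm

k = Gd⁴/(8D³N_a) = (42.0×10³)(6.2⁴)/(8·42.0³·17) = 6.1593 N/mm
W = mg = 4.5 × 9.81 = 44.145 N
½kδ² − Wδ − Wh = 0 → δ = (W + √(W² + 2kWh))/k
δ = (44.145 + √(1948.8 + 89727.3))/6.1593 = (44.145 + 302.78)/6.1593 = 56.326 mm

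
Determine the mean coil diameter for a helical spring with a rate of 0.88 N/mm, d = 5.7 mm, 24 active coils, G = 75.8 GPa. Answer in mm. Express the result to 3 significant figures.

77.9 mm

D = (Gd⁴/(8N_a·k))^(1/3) = (75.8×10³·5.7⁴/(8·24·0.88))^(1/3)
  = (473571)^(1/3) = 77.9462 mm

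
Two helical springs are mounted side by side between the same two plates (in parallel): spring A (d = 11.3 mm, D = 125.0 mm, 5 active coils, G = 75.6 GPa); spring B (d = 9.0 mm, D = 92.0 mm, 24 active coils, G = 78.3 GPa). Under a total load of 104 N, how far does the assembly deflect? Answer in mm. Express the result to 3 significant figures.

k_A = Gd⁴/(8D³N_a) = (75.6×10³)(11.3⁴)/(8·125.0³·5) = 15.778 N/mm
k_B = Gd⁴/(8D³N_a) = (78.3×10³)(9.0⁴)/(8·92.0³·24) = 3.4361 N/mm
Parallel: k_eq = 15.778 + 3.4361 = 19.214 N/mm
δ = F/k_eq = 104/19.214 = 5.4128 mm

5.41 mm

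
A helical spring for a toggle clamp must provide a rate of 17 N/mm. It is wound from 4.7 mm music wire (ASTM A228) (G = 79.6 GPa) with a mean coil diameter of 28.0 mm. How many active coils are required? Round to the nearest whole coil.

13

N_a = Gd⁴/(8D³k) = (79.6×10³ × 4.7⁴)/(8 × 28.0³ × 17)
    = 3.88423e+07 / 2.98547e+06 = 13.01 → 13 coils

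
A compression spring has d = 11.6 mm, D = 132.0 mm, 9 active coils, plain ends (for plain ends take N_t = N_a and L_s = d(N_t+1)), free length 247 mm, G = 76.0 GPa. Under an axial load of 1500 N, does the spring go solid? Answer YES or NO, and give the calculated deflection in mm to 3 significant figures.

YES, δ = 181 mm

k = Gd⁴/(8D³N_a) = (76.0×10³)(11.6⁴)/(8·132.0³·9) = 8.3098 N/mm
N_t = 9; L_s = 11.6·10 = 116 mm; δ_solid = L₀ − L_s = 247 − 116 = 131 mm
δ = F/k = 1500/8.3098 = 180.51 mm
δ ≥ δ_solid → spring goes solid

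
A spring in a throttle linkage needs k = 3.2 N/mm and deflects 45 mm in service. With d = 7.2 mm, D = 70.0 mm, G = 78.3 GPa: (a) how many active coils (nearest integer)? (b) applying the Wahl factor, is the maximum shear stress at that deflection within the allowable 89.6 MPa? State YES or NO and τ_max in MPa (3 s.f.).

N_a = Gd⁴/(8D³k) = (78.3×10³)(7.2⁴)/(8·70.0³·3.2) = 23.96 → N_a = 24
Actual rate k = Gd⁴/(8D³·24) = 3.1952 N/mm
Working load F = kδ = 3.1952·45 = 143.78 N
C = 70.0/7.2 = 9.7222; K_W = (4C−1)/(4C−4)+0.615/C = 1.1492
τ_max = K_W·8FD/(πd³) = 1.1492·68.667 = 78.915 MPa
τ_max ≤ 89.6 MPa → acceptable

(a) 24 coils; (b) YES, τ_max = 78.9 MPa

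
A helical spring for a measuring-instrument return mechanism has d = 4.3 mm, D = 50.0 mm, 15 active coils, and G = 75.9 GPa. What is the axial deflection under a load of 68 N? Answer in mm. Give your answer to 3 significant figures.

k = Gd⁴/(8D³N_a) = (75.9×10³)(4.3⁴)/(8·50.0³·15) = 1.7299 N/mm
δ = F/k = 68 / 1.7299 = 39.308 mm

39.3 mm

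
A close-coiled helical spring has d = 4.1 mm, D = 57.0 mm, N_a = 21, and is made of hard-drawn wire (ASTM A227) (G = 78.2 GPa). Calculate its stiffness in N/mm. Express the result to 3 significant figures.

0.710 N/mm

k = Gd⁴/(8D³N_a) = (78.2×10³ × 4.1⁴) / (8 × 57.0³ × 21)
  = 2.20975e+07 / 3.11124e+07 = 0.71025 N/mm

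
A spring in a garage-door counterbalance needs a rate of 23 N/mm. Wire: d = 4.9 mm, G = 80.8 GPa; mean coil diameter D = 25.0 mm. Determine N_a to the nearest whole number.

16

N_a = Gd⁴/(8D³k) = (80.8×10³ × 4.9⁴)/(8 × 25.0³ × 23)
    = 4.65796e+07 / 2.875e+06 = 16.2 → 16 coils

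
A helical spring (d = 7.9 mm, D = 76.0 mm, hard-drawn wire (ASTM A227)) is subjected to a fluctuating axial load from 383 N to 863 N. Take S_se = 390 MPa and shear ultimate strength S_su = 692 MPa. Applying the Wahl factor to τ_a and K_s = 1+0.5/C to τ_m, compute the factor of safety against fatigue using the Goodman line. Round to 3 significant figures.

C = D/d = 76.0/7.9 = 9.6203; K_W = (4C−1)/(4C−4)+0.615/C = 1.1509; K_s = 1+0.5/C = 1.0520
F_a = (F_max−F_min)/2 = 240 N; F_m = (F_max+F_min)/2 = 623 N
τ_a = K_W·8F_aD/(πd³) = 1.1509 × 94.207 = 108.43 MPa
τ_m = K_s·8F_mD/(πd³) = 1.0520 × 244.55 = 257.26 MPa
Goodman: 1/n_f = τ_a/S_se + τ_m/S_su = 108.43/390 + 257.26/692 = 0.27802 + 0.37176 = 0.64977
n_f = 1/0.64977 = 1.539

1.54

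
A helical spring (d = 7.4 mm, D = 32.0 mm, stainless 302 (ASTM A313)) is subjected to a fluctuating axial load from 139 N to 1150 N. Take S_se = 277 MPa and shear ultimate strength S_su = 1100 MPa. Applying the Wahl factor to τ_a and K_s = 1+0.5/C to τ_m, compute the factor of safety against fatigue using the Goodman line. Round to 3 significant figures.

C = D/d = 32.0/7.4 = 4.3243; K_W = (4C−1)/(4C−4)+0.615/C = 1.3678; K_s = 1+0.5/C = 1.1156
F_a = (F_max−F_min)/2 = 505.5 N; F_m = (F_max+F_min)/2 = 644.5 N
τ_a = K_W·8F_aD/(πd³) = 1.3678 × 101.65 = 139.04 MPa
τ_m = K_s·8F_mD/(πd³) = 1.1156 × 129.6 = 144.59 MPa
Goodman: 1/n_f = τ_a/S_se + τ_m/S_su = 139.04/277 + 144.59/1100 = 0.50196 + 0.13144 = 0.6334
n_f = 1/0.6334 = 1.579

1.58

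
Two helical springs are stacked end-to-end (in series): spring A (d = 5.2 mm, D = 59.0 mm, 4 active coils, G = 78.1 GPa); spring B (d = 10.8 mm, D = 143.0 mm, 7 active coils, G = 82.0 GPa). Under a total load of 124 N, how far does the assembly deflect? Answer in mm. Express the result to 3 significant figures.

32.5 mm

k_A = Gd⁴/(8D³N_a) = (78.1×10³)(5.2⁴)/(8·59.0³·4) = 8.6888 N/mm
k_B = Gd⁴/(8D³N_a) = (82.0×10³)(10.8⁴)/(8·143.0³·7) = 6.8126 N/mm
Series: 1/k_eq = 1/8.6888 + 1/6.8126 = 0.26188; k_eq = 3.8186 N/mm
δ = F/k_eq = 124/3.8186 = 32.473 mm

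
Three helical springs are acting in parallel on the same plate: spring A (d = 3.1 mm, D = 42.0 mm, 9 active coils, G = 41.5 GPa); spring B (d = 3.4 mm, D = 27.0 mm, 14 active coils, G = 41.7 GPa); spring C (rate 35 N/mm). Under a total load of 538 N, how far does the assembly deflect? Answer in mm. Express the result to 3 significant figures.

14.1 mm

k_A = Gd⁴/(8D³N_a) = (41.5×10³)(3.1⁴)/(8·42.0³·9) = 0.71848 N/mm
k_B = Gd⁴/(8D³N_a) = (41.7×10³)(3.4⁴)/(8·27.0³·14) = 2.5278 N/mm
Parallel: k_eq = 0.71848 + 2.5278 + 35 = 38.246 N/mm
δ = F/k_eq = 538/38.246 = 14.067 mm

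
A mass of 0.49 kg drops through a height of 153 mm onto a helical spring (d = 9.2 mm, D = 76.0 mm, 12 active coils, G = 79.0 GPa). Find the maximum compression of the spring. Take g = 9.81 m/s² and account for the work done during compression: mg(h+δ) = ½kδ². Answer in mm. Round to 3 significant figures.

k = Gd⁴/(8D³N_a) = (79.0×10³)(9.2⁴)/(8·76.0³·12) = 13.43 N/mm
W = mg = 0.49 × 9.81 = 4.8069 N
½kδ² − Wδ − Wh = 0 → δ = (W + √(W² + 2kWh))/k
δ = (4.8069 + √(23.106 + 19753.9))/13.43 = (4.8069 + 140.63)/13.43 = 10.83 mm

10.8 mm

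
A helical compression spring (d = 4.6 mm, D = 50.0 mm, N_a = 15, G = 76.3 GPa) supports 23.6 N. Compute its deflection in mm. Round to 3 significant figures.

10.4 mm

k = Gd⁴/(8D³N_a) = (76.3×10³)(4.6⁴)/(8·50.0³·15) = 2.2775 N/mm
δ = F/k = 23.6 / 2.2775 = 10.362 mm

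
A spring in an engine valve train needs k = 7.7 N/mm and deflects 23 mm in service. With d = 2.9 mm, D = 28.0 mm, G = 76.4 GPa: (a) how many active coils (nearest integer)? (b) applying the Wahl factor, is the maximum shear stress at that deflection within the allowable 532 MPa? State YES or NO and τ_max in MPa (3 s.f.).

N_a = Gd⁴/(8D³k) = (76.4×10³)(2.9⁴)/(8·28.0³·7.7) = 3.996 → N_a = 4
Actual rate k = Gd⁴/(8D³·4) = 7.6924 N/mm
Working load F = kδ = 7.6924·23 = 176.92 N
C = 28.0/2.9 = 9.6552; K_W = (4C−1)/(4C−4)+0.615/C = 1.1503
τ_max = K_W·8FD/(πd³) = 1.1503·517.24 = 595.01 MPa
τ_max > 532 MPa → exceeds allowable

(a) 4 coils; (b) NO, τ_max = 595 MPa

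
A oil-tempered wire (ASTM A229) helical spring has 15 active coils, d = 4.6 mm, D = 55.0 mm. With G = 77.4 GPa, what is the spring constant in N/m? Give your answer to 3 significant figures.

k = Gd⁴/(8D³N_a) = (77.4×10³ × 4.6⁴) / (8 × 55.0³ × 15)
  = 3.46555e+07 / 1.9965e+07 = 1.7358 N/mm = 1735.8 N/m

1740 N/m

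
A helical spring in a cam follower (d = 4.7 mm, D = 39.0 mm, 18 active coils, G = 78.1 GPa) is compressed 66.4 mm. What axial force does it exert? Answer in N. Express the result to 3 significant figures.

296 N

k = Gd⁴/(8D³N_a) = (78.1×10³)(4.7⁴)/(8·39.0³·18) = 4.4616 N/mm
F = k·δ = 4.4616 × 66.4 = 296.25 N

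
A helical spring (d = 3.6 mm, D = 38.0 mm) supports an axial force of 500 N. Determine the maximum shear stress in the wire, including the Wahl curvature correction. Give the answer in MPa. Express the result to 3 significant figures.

1180 MPa

Spring index C = D/d = 38.0/3.6 = 10.5556
K_W = (4C−1)/(4C−4) + 0.615/C = 41.222/38.222 + 0.0583 = 1.1368
τ₀ = 8FD/(πd³) = 8·500·38.0/(π·3.6³) = 152000/146.57 = 1037 MPa
τ_max = K·τ₀ = 1.1368 × 1037 = 1178.8 MPa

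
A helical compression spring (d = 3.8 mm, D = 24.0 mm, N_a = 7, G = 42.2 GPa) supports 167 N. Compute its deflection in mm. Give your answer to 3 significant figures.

14.7 mm

k = Gd⁴/(8D³N_a) = (42.2×10³)(3.8⁴)/(8·24.0³·7) = 11.366 N/mm
δ = F/k = 167 / 11.366 = 14.692 mm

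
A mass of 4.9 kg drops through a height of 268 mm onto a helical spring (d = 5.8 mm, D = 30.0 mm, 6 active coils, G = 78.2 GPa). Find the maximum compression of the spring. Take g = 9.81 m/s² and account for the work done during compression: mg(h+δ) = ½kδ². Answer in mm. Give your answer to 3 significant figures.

20.1 mm

k = Gd⁴/(8D³N_a) = (78.2×10³)(5.8⁴)/(8·30.0³·6) = 68.283 N/mm
W = mg = 4.9 × 9.81 = 48.069 N
½kδ² − Wδ − Wh = 0 → δ = (W + √(W² + 2kWh))/k
δ = (48.069 + √(2310.6 + 1.75931e+06))/68.283 = (48.069 + 1327.3)/68.283 = 20.142 mm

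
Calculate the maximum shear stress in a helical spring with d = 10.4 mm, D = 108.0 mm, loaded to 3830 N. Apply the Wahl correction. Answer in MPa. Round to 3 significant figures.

Spring index C = D/d = 108.0/10.4 = 10.3846
K_W = (4C−1)/(4C−4) + 0.615/C = 40.538/37.538 + 0.0592 = 1.1391
τ₀ = 8FD/(πd³) = 8·3830·108.0/(π·10.4³) = 3.30912e+06/3533.9 = 936.4 MPa
τ_max = K·τ₀ = 1.1391 × 936.4 = 1066.7 MPa

1070 MPa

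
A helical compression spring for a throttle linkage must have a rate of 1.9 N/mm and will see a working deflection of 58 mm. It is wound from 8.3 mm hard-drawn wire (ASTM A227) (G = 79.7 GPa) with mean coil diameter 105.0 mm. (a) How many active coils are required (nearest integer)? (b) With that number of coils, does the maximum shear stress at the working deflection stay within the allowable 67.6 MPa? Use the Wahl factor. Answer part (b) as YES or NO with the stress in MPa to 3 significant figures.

(a) 21 coils; (b) YES, τ_max = 58.7 MPa

N_a = Gd⁴/(8D³k) = (79.7×10³)(8.3⁴)/(8·105.0³·1.9) = 21.5 → N_a = 21
Actual rate k = Gd⁴/(8D³·21) = 1.9449 N/mm
Working load F = kδ = 1.9449·58 = 112.8 N
C = 105.0/8.3 = 12.6506; K_W = (4C−1)/(4C−4)+0.615/C = 1.1130
τ_max = K_W·8FD/(πd³) = 1.1130·52.749 = 58.709 MPa
τ_max ≤ 67.6 MPa → acceptable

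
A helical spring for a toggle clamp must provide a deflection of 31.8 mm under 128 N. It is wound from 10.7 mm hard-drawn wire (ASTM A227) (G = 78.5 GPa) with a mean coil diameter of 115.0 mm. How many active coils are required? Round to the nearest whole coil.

Required rate k = F/δ = 128/31.8 = 4.0252 N/mm
N_a = Gd⁴/(8D³k) = (78.5×10³ × 10.7⁴)/(8 × 115.0³ × 4.0252)
    = 1.02897e+09 / 4.89741e+07 = 21.01 → 21 coils

21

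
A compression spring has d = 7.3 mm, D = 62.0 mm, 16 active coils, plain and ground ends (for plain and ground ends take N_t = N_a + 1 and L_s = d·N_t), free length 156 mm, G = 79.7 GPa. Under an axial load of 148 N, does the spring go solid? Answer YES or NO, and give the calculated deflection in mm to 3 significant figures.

NO, δ = 19.9 mm

k = Gd⁴/(8D³N_a) = (79.7×10³)(7.3⁴)/(8·62.0³·16) = 7.4193 N/mm
N_t = 17; L_s = 7.3·17 = 124.1 mm; δ_solid = L₀ − L_s = 156 − 124.1 = 31.9 mm
δ = F/k = 148/7.4193 = 19.948 mm
δ < δ_solid → spring does not go solid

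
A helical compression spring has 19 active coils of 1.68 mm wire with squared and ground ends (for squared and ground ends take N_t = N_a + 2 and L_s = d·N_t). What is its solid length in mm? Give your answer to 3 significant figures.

squared and ground ends: N_t = N_a + 2 = 19 + 2 = 21
L_s = d·N_t = 1.68 × 21 = 35.28 mm

35.3 mm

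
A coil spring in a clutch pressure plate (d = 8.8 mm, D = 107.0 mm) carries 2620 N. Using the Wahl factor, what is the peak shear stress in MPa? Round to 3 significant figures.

1170 MPa

Spring index C = D/d = 107.0/8.8 = 12.1591
K_W = (4C−1)/(4C−4) + 0.615/C = 47.636/44.636 + 0.0506 = 1.1178
τ₀ = 8FD/(πd³) = 8·2620·107.0/(π·8.8³) = 2.24272e+06/2140.9 = 1047.6 MPa
τ_max = K·τ₀ = 1.1178 × 1047.6 = 1170.9 MPa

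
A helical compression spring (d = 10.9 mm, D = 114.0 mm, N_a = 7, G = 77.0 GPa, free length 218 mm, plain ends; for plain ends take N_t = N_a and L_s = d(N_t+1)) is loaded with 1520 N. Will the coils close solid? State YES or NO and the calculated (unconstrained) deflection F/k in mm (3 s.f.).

NO, δ = 116 mm

k = Gd⁴/(8D³N_a) = (77.0×10³)(10.9⁴)/(8·114.0³·7) = 13.101 N/mm
N_t = 7; L_s = 10.9·8 = 87.2 mm; δ_solid = L₀ − L_s = 218 − 87.2 = 130.8 mm
δ = F/k = 1520/13.101 = 116.02 mm
δ < δ_solid → spring does not go solid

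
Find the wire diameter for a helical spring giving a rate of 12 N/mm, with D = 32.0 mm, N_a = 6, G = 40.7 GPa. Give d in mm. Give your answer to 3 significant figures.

d = (8D³N_a·k / G)^(1/4) = (8·32.0³·6·12 / (40.7×10³))^0.25
  = (463.74)^0.25 = 4.6406 mm

4.64 mm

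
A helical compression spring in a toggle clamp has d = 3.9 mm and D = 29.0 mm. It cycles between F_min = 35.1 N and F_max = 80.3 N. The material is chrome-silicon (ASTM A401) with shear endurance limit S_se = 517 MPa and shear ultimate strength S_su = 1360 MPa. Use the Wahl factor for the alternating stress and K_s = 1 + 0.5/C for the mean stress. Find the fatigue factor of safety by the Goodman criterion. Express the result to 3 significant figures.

8.22

C = D/d = 29.0/3.9 = 7.4359; K_W = (4C−1)/(4C−4)+0.615/C = 1.1992; K_s = 1+0.5/C = 1.0672
F_a = (F_max−F_min)/2 = 22.6 N; F_m = (F_max+F_min)/2 = 57.7 N
τ_a = K_W·8F_aD/(πd³) = 1.1992 × 28.135 = 33.741 MPa
τ_m = K_s·8F_mD/(πd³) = 1.0672 × 71.832 = 76.662 MPa
Goodman: 1/n_f = τ_a/S_se + τ_m/S_su = 33.741/517 + 76.662/1360 = 0.06526 + 0.05637 = 0.12163
n_f = 1/0.12163 = 8.221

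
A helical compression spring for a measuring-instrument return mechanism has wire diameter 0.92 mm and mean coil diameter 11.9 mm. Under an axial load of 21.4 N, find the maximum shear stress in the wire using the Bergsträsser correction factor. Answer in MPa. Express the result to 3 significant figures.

Spring index C = D/d = 11.9/0.92 = 12.9348
K_B = (4C+2)/(4C−3) = 53.739/48.739 = 1.1026
τ₀ = 8FD/(πd³) = 8·21.4·11.9/(π·0.92³) = 2037.28/2.4463 = 832.79 MPa
τ_max = K·τ₀ = 1.1026 × 832.79 = 918.23 MPa

918 MPa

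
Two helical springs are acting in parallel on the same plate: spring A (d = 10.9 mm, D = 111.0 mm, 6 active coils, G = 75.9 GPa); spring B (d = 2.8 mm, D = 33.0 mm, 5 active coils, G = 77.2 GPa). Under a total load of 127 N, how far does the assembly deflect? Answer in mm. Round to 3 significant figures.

k_A = Gd⁴/(8D³N_a) = (75.9×10³)(10.9⁴)/(8·111.0³·6) = 16.321 N/mm
k_B = Gd⁴/(8D³N_a) = (77.2×10³)(2.8⁴)/(8·33.0³·5) = 3.301 N/mm
Parallel: k_eq = 16.321 + 3.301 = 19.622 N/mm
δ = F/k_eq = 127/19.622 = 6.4724 mm

6.47 mm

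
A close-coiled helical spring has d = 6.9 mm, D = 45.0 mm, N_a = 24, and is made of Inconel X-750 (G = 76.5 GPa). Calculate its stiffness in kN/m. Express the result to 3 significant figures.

k = Gd⁴/(8D³N_a) = (76.5×10³ × 6.9⁴) / (8 × 45.0³ × 24)
  = 1.73403e+08 / 1.7496e+07 = 9.911 N/mm

9.91 kN/m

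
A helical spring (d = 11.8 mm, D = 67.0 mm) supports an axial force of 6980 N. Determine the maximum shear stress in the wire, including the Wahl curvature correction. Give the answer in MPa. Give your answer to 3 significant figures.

Spring index C = D/d = 67.0/11.8 = 5.6780
K_W = (4C−1)/(4C−4) + 0.615/C = 21.712/18.712 + 0.1083 = 1.2686
τ₀ = 8FD/(πd³) = 8·6980·67.0/(π·11.8³) = 3.74128e+06/5161.7 = 724.81 MPa
τ_max = K·τ₀ = 1.2686 × 724.81 = 919.52 MPa

920 MPa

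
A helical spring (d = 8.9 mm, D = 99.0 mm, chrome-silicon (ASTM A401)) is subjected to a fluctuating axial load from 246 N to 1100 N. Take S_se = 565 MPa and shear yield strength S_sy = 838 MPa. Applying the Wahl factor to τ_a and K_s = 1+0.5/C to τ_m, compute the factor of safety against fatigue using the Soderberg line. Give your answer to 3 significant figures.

1.65

C = D/d = 99.0/8.9 = 11.1236; K_W = (4C−1)/(4C−4)+0.615/C = 1.1294; K_s = 1+0.5/C = 1.0449
F_a = (F_max−F_min)/2 = 427 N; F_m = (F_max+F_min)/2 = 673 N
τ_a = K_W·8F_aD/(πd³) = 1.1294 × 152.7 = 172.45 MPa
τ_m = K_s·8F_mD/(πd³) = 1.0449 × 240.67 = 251.49 MPa
Soderberg: 1/n_f = τ_a/S_se + τ_m/S_sy = 172.45/565 + 251.49/838 = 0.30523 + 0.30010 = 0.60533
n_f = 1/0.60533 = 1.652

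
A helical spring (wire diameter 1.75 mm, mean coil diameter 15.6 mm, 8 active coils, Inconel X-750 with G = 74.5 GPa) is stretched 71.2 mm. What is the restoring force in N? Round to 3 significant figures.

205 N

k = Gd⁴/(8D³N_a) = (74.5×10³)(1.75⁴)/(8·15.6³·8) = 2.8758 N/mm
F = k·δ = 2.8758 × 71.2 = 204.76 N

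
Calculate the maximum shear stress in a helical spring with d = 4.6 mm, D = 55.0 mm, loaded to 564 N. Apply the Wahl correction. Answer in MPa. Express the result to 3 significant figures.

Spring index C = D/d = 55.0/4.6 = 11.9565
K_W = (4C−1)/(4C−4) + 0.615/C = 46.826/43.826 + 0.0514 = 1.1199
τ₀ = 8FD/(πd³) = 8·564·55.0/(π·4.6³) = 248160/305.79 = 811.54 MPa
τ_max = K·τ₀ = 1.1199 × 811.54 = 908.83 MPa

909 MPa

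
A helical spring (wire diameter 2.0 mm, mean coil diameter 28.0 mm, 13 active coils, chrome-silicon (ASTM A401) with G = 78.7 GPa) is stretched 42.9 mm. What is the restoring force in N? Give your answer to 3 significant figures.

k = Gd⁴/(8D³N_a) = (78.7×10³)(2.0⁴)/(8·28.0³·13) = 0.55155 N/mm
F = k·δ = 0.55155 × 42.9 = 23.662 N

23.7 N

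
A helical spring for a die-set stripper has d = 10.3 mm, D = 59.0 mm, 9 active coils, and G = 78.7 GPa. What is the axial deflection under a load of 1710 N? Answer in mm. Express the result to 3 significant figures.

k = Gd⁴/(8D³N_a) = (78.7×10³)(10.3⁴)/(8·59.0³·9) = 59.901 N/mm
δ = F/k = 1710 / 59.901 = 28.547 mm

28.5 mm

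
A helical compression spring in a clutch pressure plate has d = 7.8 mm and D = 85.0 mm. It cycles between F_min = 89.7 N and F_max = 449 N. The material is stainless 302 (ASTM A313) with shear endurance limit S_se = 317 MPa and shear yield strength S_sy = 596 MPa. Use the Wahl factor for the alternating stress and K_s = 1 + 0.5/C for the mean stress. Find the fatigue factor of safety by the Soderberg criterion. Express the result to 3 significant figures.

C = D/d = 85.0/7.8 = 10.8974; K_W = (4C−1)/(4C−4)+0.615/C = 1.1322; K_s = 1+0.5/C = 1.0459
F_a = (F_max−F_min)/2 = 179.65 N; F_m = (F_max+F_min)/2 = 269.35 N
τ_a = K_W·8F_aD/(πd³) = 1.1322 × 81.941 = 92.775 MPa
τ_m = K_s·8F_mD/(πd³) = 1.0459 × 122.85 = 128.49 MPa
Soderberg: 1/n_f = τ_a/S_se + τ_m/S_sy = 92.775/317 + 128.49/596 = 0.29267 + 0.21559 = 0.50826
n_f = 1/0.50826 = 1.968

1.97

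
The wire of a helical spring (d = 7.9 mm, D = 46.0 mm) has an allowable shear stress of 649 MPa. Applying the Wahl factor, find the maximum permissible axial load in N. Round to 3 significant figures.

2170 N

C = D/d = 46.0/7.9 = 5.8228
K_W = (4C−1)/(4C−4) + 0.615/C = 22.291/19.291 + 0.1056 = 1.2611
τ_max = K·8FD/(πd³) → F_max = τ_allow·πd³/(8DK)
F_max = 649·π·7.9³/(8·46.0·1.2611) = 1.0053e+06/464.1 = 2166 N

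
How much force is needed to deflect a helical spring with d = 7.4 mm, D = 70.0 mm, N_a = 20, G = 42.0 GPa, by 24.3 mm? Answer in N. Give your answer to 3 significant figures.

k = Gd⁴/(8D³N_a) = (42.0×10³)(7.4⁴)/(8·70.0³·20) = 2.2949 N/mm
F = k·δ = 2.2949 × 24.3 = 55.766 N

55.8 N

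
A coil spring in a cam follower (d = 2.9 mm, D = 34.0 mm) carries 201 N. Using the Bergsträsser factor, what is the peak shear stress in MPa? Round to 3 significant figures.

795 MPa

Spring index C = D/d = 34.0/2.9 = 11.7241
K_B = (4C+2)/(4C−3) = 48.897/43.897 = 1.1139
τ₀ = 8FD/(πd³) = 8·201·34.0/(π·2.9³) = 54672/76.62 = 713.54 MPa
τ_max = K·τ₀ = 1.1139 × 713.54 = 794.82 MPa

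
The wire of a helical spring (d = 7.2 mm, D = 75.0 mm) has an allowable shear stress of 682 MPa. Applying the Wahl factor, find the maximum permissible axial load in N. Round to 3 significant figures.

C = D/d = 75.0/7.2 = 10.4167
K_W = (4C−1)/(4C−4) + 0.615/C = 40.667/37.667 + 0.0590 = 1.1387
τ_max = K·8FD/(πd³) → F_max = τ_allow·πd³/(8DK)
F_max = 682·π·7.2³/(8·75.0·1.1387) = 7.9971e+05/683.21 = 1170.5 N

1170 N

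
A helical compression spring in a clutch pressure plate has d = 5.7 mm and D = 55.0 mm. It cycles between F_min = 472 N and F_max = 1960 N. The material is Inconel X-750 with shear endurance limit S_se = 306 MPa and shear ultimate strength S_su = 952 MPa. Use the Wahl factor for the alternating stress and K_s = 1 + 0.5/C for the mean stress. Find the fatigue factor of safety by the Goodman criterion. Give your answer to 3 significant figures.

C = D/d = 55.0/5.7 = 9.6491; K_W = (4C−1)/(4C−4)+0.615/C = 1.1505; K_s = 1+0.5/C = 1.0518
F_a = (F_max−F_min)/2 = 744 N; F_m = (F_max+F_min)/2 = 1216 N
τ_a = K_W·8F_aD/(πd³) = 1.1505 × 562.67 = 647.32 MPa
τ_m = K_s·8F_mD/(πd³) = 1.0518 × 919.63 = 967.28 MPa
Goodman: 1/n_f = τ_a/S_se + τ_m/S_su = 647.32/306 + 967.28/952 = 2.11542 + 1.01605 = 3.1315
n_f = 1/3.1315 = 0.3193

0.319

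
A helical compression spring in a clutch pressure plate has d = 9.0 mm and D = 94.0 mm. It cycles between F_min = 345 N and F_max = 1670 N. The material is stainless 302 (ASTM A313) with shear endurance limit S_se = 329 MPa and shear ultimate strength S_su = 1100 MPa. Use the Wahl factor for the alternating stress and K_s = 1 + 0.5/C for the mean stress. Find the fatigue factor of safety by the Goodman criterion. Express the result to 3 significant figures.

0.937

C = D/d = 94.0/9.0 = 10.4444; K_W = (4C−1)/(4C−4)+0.615/C = 1.1383; K_s = 1+0.5/C = 1.0479
F_a = (F_max−F_min)/2 = 662.5 N; F_m = (F_max+F_min)/2 = 1007.5 N
τ_a = K_W·8F_aD/(πd³) = 1.1383 × 217.53 = 247.62 MPa
τ_m = K_s·8F_mD/(πd³) = 1.0479 × 330.82 = 346.65 MPa
Goodman: 1/n_f = τ_a/S_se + τ_m/S_su = 247.62/329 + 346.65/1100 = 0.75264 + 0.31514 = 1.0678
n_f = 1/1.0678 = 0.9365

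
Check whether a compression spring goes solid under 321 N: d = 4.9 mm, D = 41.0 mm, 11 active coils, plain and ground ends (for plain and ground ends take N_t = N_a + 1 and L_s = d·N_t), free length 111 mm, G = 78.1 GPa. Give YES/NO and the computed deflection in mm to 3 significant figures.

k = Gd⁴/(8D³N_a) = (78.1×10³)(4.9⁴)/(8·41.0³·11) = 7.4234 N/mm
N_t = 12; L_s = 4.9·12 = 58.8 mm; δ_solid = L₀ − L_s = 111 − 58.8 = 52.2 mm
δ = F/k = 321/7.4234 = 43.242 mm
δ < δ_solid → spring does not go solid

NO, δ = 43.2 mm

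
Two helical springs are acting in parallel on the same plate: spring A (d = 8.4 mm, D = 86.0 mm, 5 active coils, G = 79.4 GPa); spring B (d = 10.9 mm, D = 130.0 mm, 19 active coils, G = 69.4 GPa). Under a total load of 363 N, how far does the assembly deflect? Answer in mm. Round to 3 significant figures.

19.7 mm

k_A = Gd⁴/(8D³N_a) = (79.4×10³)(8.4⁴)/(8·86.0³·5) = 15.538 N/mm
k_B = Gd⁴/(8D³N_a) = (69.4×10³)(10.9⁴)/(8·130.0³·19) = 2.9335 N/mm
Parallel: k_eq = 15.538 + 2.9335 = 18.471 N/mm
δ = F/k_eq = 363/18.471 = 19.652 mm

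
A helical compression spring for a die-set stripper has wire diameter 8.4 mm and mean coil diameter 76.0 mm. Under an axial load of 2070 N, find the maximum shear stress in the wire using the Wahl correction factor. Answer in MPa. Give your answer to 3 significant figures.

785 MPa

Spring index C = D/d = 76.0/8.4 = 9.0476
K_W = (4C−1)/(4C−4) + 0.615/C = 35.190/32.190 + 0.0680 = 1.1612
τ₀ = 8FD/(πd³) = 8·2070·76.0/(π·8.4³) = 1.25856e+06/1862 = 675.91 MPa
τ_max = K·τ₀ = 1.1612 × 675.91 = 784.84 MPa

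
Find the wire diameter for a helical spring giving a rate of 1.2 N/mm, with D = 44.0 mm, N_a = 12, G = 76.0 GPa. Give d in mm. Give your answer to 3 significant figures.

d = (8D³N_a·k / G)^(1/4) = (8·44.0³·12·1.2 / (76.0×10³))^0.25
  = (129.12)^0.25 = 3.3709 mm

3.37 mm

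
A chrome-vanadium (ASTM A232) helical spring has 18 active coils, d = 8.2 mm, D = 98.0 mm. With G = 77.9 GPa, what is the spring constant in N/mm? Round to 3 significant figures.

2.60 N/mm

k = Gd⁴/(8D³N_a) = (77.9×10³ × 8.2⁴) / (8 × 98.0³ × 18)
  = 3.52203e+08 / 1.35532e+08 = 2.5987 N/mm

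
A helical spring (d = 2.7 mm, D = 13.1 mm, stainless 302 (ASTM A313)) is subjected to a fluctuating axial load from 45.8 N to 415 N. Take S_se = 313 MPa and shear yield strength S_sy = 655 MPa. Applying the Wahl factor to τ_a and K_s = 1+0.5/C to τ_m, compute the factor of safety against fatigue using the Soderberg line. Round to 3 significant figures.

0.505

C = D/d = 13.1/2.7 = 4.8519; K_W = (4C−1)/(4C−4)+0.615/C = 1.3215; K_s = 1+0.5/C = 1.1031
F_a = (F_max−F_min)/2 = 184.6 N; F_m = (F_max+F_min)/2 = 230.4 N
τ_a = K_W·8F_aD/(πd³) = 1.3215 × 312.86 = 413.44 MPa
τ_m = K_s·8F_mD/(πd³) = 1.1031 × 390.48 = 430.72 MPa
Soderberg: 1/n_f = τ_a/S_se + τ_m/S_sy = 413.44/313 + 430.72/655 = 1.32088 + 0.65759 = 1.9785
n_f = 1/1.9785 = 0.5054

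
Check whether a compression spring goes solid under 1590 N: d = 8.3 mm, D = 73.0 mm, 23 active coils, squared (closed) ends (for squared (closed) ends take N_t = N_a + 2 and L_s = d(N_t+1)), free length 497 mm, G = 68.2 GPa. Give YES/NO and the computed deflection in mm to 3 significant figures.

k = Gd⁴/(8D³N_a) = (68.2×10³)(8.3⁴)/(8·73.0³·23) = 4.5218 N/mm
N_t = 25; L_s = 8.3·26 = 215.8 mm; δ_solid = L₀ − L_s = 497 − 215.8 = 281.2 mm
δ = F/k = 1590/4.5218 = 351.63 mm
δ ≥ δ_solid → spring goes solid

YES, δ = 352 mm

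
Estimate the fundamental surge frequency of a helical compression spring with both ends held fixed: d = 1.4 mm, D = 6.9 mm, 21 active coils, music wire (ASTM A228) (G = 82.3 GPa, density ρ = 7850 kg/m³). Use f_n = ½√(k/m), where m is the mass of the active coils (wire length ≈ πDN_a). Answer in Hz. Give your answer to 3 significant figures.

510 Hz

k = Gd⁴/(8D³N_a) = (82.3×10³)(1.4⁴)/(8·6.9³·21) = 5.7287 N/mm = 5728.7 N/m
Wire length L = πDN_a = π·6.9·21 = 455.22 mm
m = ρ·(πd²/4)·L = 7850 × 1.5394×10⁻⁶ m² × 0.45522 m = 0.0055009 kg
f_n = ½√(k/m) = 0.5·√(5728.7/0.0055009) = 0.5·√(1.0414e+06) = 510.25 Hz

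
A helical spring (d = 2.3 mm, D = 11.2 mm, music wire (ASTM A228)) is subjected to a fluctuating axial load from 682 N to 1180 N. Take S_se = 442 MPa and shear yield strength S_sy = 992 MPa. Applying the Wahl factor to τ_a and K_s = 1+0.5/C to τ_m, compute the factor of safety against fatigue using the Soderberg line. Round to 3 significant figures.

C = D/d = 11.2/2.3 = 4.8696; K_W = (4C−1)/(4C−4)+0.615/C = 1.3201; K_s = 1+0.5/C = 1.1027
F_a = (F_max−F_min)/2 = 249 N; F_m = (F_max+F_min)/2 = 931 N
τ_a = K_W·8F_aD/(πd³) = 1.3201 × 583.68 = 770.52 MPa
τ_m = K_s·8F_mD/(πd³) = 1.1027 × 2182.3 = 2406.4 MPa
Soderberg: 1/n_f = τ_a/S_se + τ_m/S_sy = 770.52/442 + 2406.4/992 = 1.74327 + 2.42584 = 4.1691
n_f = 1/4.1691 = 0.2399

0.240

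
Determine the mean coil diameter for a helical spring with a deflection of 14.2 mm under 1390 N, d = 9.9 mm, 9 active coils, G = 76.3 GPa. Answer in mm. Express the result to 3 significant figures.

Required rate k = F/δ = 1390/14.2 = 97.887 N/mm
D = (Gd⁴/(8N_a·k))^(1/3) = (76.3×10³·9.9⁴/(8·9·97.887))^(1/3)
  = (103994)^(1/3) = 47.0257 mm

47.0 mm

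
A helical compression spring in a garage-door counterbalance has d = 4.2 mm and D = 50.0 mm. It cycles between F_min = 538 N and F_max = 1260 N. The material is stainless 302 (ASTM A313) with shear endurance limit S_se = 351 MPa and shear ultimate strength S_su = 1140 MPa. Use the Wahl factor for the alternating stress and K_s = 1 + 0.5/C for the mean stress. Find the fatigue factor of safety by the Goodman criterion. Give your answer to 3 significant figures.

C = D/d = 50.0/4.2 = 11.9048; K_W = (4C−1)/(4C−4)+0.615/C = 1.1204; K_s = 1+0.5/C = 1.0420
F_a = (F_max−F_min)/2 = 361 N; F_m = (F_max+F_min)/2 = 899 N
τ_a = K_W·8F_aD/(πd³) = 1.1204 × 620.4 = 695.12 MPa
τ_m = K_s·8F_mD/(πd³) = 1.0420 × 1545 = 1609.9 MPa
Goodman: 1/n_f = τ_a/S_se + τ_m/S_su = 695.12/351 + 1609.9/1140 = 1.98039 + 1.41216 = 3.3925
n_f = 1/3.3925 = 0.2948

0.295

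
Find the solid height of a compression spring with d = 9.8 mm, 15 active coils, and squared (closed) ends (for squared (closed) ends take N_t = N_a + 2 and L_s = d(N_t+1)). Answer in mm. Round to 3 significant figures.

squared (closed) ends: N_t = N_a + 2 = 15 + 2 = 17
L_s = d·(N_t+1) = 9.8 × 18 = 176.4 mm

176 mm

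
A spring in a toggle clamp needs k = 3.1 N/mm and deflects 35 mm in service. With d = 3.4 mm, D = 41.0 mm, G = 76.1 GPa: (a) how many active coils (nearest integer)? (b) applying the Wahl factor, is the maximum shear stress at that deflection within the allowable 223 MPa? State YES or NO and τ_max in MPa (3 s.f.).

(a) 6 coils; (b) NO, τ_max = 320 MPa

N_a = Gd⁴/(8D³k) = (76.1×10³)(3.4⁴)/(8·41.0³·3.1) = 5.95 → N_a = 6
Actual rate k = Gd⁴/(8D³·6) = 3.074 N/mm
Working load F = kδ = 3.074·35 = 107.59 N
C = 41.0/3.4 = 12.0588; K_W = (4C−1)/(4C−4)+0.615/C = 1.1188
τ_max = K_W·8FD/(πd³) = 1.1188·285.8 = 319.76 MPa
τ_max > 223 MPa → exceeds allowable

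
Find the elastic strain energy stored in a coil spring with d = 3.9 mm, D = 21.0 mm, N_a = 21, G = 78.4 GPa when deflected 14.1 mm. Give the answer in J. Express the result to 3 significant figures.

1.16 J

k = Gd⁴/(8D³N_a) = (78.4×10³)(3.9⁴)/(8·21.0³·21) = 11.658 N/mm
U = ½kδ² = 0.5 × 11.658 × 14.1² = 1158.8 N·mm = 1.1588 J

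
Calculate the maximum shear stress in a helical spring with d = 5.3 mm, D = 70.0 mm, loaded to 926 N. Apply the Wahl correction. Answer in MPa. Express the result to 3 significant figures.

1230 MPa

Spring index C = D/d = 70.0/5.3 = 13.2075
K_W = (4C−1)/(4C−4) + 0.615/C = 51.830/48.830 + 0.0466 = 1.1080
τ₀ = 8FD/(πd³) = 8·926·70.0/(π·5.3³) = 518560/467.71 = 1108.7 MPa
τ_max = K·τ₀ = 1.1080 × 1108.7 = 1228.5 MPa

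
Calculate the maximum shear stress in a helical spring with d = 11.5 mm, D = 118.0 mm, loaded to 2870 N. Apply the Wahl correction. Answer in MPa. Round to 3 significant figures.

647 MPa

Spring index C = D/d = 118.0/11.5 = 10.2609
K_W = (4C−1)/(4C−4) + 0.615/C = 40.043/37.043 + 0.0599 = 1.1409
τ₀ = 8FD/(πd³) = 8·2870·118.0/(π·11.5³) = 2.70928e+06/4778 = 567.04 MPa
τ_max = K·τ₀ = 1.1409 × 567.04 = 646.94 MPa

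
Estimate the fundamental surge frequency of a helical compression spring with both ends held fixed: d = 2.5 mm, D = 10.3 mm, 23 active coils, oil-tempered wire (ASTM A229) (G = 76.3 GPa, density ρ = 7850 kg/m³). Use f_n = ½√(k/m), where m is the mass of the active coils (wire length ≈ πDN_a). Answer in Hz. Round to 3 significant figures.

k = Gd⁴/(8D³N_a) = (76.3×10³)(2.5⁴)/(8·10.3³·23) = 14.824 N/mm = 14824 N/m
Wire length L = πDN_a = π·10.3·23 = 744.24 mm
m = ρ·(πd²/4)·L = 7850 × 4.9087×10⁻⁶ m² × 0.74424 m = 0.028678 kg
f_n = ½√(k/m) = 0.5·√(14824/0.028678) = 0.5·√(5.1689e+05) = 359.48 Hz

359 Hz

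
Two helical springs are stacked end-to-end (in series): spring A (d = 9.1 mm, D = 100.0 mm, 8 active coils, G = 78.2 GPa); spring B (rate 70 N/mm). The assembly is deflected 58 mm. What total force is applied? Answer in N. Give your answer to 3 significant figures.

k_A = Gd⁴/(8D³N_a) = (78.2×10³)(9.1⁴)/(8·100.0³·8) = 8.379 N/mm
Series: 1/k_eq = 1/8.379 + 1/70 = 0.13363; k_eq = 7.4833 N/mm
F = k_eq·δ = 7.4833·58 = 434.03 N

434 N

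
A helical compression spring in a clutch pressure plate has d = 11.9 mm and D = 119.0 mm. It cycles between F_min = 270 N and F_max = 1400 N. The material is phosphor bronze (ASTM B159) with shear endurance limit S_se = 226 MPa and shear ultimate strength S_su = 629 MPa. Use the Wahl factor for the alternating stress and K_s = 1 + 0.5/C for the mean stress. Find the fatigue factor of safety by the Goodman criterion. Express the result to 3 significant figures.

C = D/d = 119.0/11.9 = 10.0000; K_W = (4C−1)/(4C−4)+0.615/C = 1.1448; K_s = 1+0.5/C = 1.0500
F_a = (F_max−F_min)/2 = 565 N; F_m = (F_max+F_min)/2 = 835 N
τ_a = K_W·8F_aD/(πd³) = 1.1448 × 101.6 = 116.32 MPa
τ_m = K_s·8F_mD/(πd³) = 1.0500 × 150.15 = 157.66 MPa
Goodman: 1/n_f = τ_a/S_se + τ_m/S_su = 116.32/226 + 157.66/629 = 0.51467 + 0.25065 = 0.76532
n_f = 1/0.76532 = 1.307

1.31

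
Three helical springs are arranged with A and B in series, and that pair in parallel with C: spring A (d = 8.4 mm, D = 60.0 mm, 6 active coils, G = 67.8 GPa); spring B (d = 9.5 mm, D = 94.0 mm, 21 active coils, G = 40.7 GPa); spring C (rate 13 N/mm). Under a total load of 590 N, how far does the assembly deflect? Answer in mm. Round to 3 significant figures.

38.8 mm

k_A = Gd⁴/(8D³N_a) = (67.8×10³)(8.4⁴)/(8·60.0³·6) = 32.558 N/mm
k_B = Gd⁴/(8D³N_a) = (40.7×10³)(9.5⁴)/(8·94.0³·21) = 2.3757 N/mm
Springs A,B series: k_AB = 1/(1/32.558+1/2.3757) = 2.2142 N/mm; parallel with C: k_eq = 2.2142+13 = 15.214 N/mm
δ = F/k_eq = 590/15.214 = 38.78 mm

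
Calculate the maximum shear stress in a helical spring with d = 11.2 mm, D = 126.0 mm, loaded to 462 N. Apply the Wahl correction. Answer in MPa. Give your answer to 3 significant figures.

Spring index C = D/d = 126.0/11.2 = 11.2500
K_W = (4C−1)/(4C−4) + 0.615/C = 44.000/41.000 + 0.0547 = 1.1278
τ₀ = 8FD/(πd³) = 8·462·126.0/(π·11.2³) = 465696/4413.7 = 105.51 MPa
τ_max = K·τ₀ = 1.1278 × 105.51 = 119 MPa

119 MPa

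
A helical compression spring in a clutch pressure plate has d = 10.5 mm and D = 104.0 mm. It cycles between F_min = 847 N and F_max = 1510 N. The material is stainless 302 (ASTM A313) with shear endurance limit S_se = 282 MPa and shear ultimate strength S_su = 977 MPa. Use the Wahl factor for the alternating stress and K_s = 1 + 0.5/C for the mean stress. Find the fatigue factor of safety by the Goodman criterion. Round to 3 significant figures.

1.67

C = D/d = 104.0/10.5 = 9.9048; K_W = (4C−1)/(4C−4)+0.615/C = 1.1463; K_s = 1+0.5/C = 1.0505
F_a = (F_max−F_min)/2 = 331.5 N; F_m = (F_max+F_min)/2 = 1178.5 N
τ_a = K_W·8F_aD/(πd³) = 1.1463 × 75.838 = 86.935 MPa
τ_m = K_s·8F_mD/(πd³) = 1.0505 × 269.61 = 283.22 MPa
Goodman: 1/n_f = τ_a/S_se + τ_m/S_su = 86.935/282 + 283.22/977 = 0.30828 + 0.28989 = 0.59817
n_f = 1/0.59817 = 1.672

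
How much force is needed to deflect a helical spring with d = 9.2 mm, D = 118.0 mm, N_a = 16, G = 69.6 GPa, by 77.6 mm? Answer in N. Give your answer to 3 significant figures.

k = Gd⁴/(8D³N_a) = (69.6×10³)(9.2⁴)/(8·118.0³·16) = 2.3709 N/mm
F = k·δ = 2.3709 × 77.6 = 183.98 N

184 N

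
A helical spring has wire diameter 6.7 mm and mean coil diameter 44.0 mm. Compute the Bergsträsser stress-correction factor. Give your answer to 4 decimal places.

1.2149

C = D/d = 44.0/6.7 = 6.5672
K_B = (4C+2)/(4C−3) = 28.269/23.269 = 1.2149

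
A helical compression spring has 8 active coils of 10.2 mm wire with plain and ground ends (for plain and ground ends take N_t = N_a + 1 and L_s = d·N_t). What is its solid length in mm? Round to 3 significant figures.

91.8 mm

plain and ground ends: N_t = N_a + 1 = 8 + 1 = 9
L_s = d·N_t = 10.2 × 9 = 91.8 mm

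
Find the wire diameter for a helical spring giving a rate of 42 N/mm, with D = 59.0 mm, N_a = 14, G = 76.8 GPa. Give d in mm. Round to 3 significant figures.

10.6 mm

d = (8D³N_a·k / G)^(1/4) = (8·59.0³·14·42 / (76.8×10³))^0.25
  = (12579)^0.25 = 10.5905 mm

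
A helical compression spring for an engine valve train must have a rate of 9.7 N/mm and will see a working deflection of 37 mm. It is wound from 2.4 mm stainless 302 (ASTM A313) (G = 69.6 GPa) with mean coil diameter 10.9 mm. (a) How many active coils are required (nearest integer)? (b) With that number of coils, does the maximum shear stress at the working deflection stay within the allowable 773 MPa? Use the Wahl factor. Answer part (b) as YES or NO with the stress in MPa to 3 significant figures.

N_a = Gd⁴/(8D³k) = (69.6×10³)(2.4⁴)/(8·10.9³·9.7) = 22.98 → N_a = 23
Actual rate k = Gd⁴/(8D³·23) = 9.6907 N/mm
Working load F = kδ = 9.6907·37 = 358.56 N
C = 10.9/2.4 = 4.5417; K_W = (4C−1)/(4C−4)+0.615/C = 1.3472
τ_max = K_W·8FD/(πd³) = 1.3472·719.93 = 969.88 MPa
τ_max > 773 MPa → exceeds allowable

(a) 23 coils; (b) NO, τ_max = 970 MPa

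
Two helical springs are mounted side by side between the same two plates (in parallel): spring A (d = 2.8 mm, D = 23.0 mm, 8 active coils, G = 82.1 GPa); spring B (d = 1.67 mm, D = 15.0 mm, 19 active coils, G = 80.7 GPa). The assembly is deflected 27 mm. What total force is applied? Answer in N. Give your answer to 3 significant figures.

k_A = Gd⁴/(8D³N_a) = (82.1×10³)(2.8⁴)/(8·23.0³·8) = 6.4805 N/mm
k_B = Gd⁴/(8D³N_a) = (80.7×10³)(1.67⁴)/(8·15.0³·19) = 1.2236 N/mm
Parallel: k_eq = 6.4805 + 1.2236 = 7.7041 N/mm
F = k_eq·δ = 7.7041·27 = 208.01 N

208 N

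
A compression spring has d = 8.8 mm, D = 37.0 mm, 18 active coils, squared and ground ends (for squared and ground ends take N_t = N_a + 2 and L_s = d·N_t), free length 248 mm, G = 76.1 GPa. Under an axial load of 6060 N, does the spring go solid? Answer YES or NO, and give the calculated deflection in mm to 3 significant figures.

YES, δ = 96.9 mm

k = Gd⁴/(8D³N_a) = (76.1×10³)(8.8⁴)/(8·37.0³·18) = 62.567 N/mm
N_t = 20; L_s = 8.8·20 = 176 mm; δ_solid = L₀ − L_s = 248 − 176 = 72 mm
δ = F/k = 6060/62.567 = 96.856 mm
δ ≥ δ_solid → spring goes solid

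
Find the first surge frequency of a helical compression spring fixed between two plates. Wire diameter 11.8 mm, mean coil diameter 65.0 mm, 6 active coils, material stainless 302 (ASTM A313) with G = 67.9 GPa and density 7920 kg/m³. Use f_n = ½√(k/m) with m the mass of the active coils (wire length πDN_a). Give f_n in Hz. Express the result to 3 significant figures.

153 Hz

k = Gd⁴/(8D³N_a) = (67.9×10³)(11.8⁴)/(8·65.0³·6) = 99.866 N/mm = 99866 N/m
Wire length L = πDN_a = π·65.0·6 = 1225.2 mm
m = ρ·(πd²/4)·L = 7920 × 109.36×10⁻⁶ m² × 1.2252 m = 1.0612 kg
f_n = ½√(k/m) = 0.5·√(99866/1.0612) = 0.5·√(94107) = 153.38 Hz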